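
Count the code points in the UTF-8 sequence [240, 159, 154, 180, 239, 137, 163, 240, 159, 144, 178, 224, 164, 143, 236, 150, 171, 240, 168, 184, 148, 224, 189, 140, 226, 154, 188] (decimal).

8

Byte at offset 0: 0xF0 = 11110000 → 4-byte char (#1). Advance 4.
Byte at offset 4: 0xEF = 11101111 → 3-byte char (#2). Advance 3.
Byte at offset 7: 0xF0 = 11110000 → 4-byte char (#3). Advance 4.
Byte at offset 11: 0xE0 = 11100000 → 3-byte char (#4). Advance 3.
Byte at offset 14: 0xEC = 11101100 → 3-byte char (#5). Advance 3.
Byte at offset 17: 0xF0 = 11110000 → 4-byte char (#6). Advance 4.
Byte at offset 21: 0xE0 = 11100000 → 3-byte char (#7). Advance 3.
Byte at offset 24: 0xE2 = 11100010 → 3-byte char (#8). Advance 3.
Reached end at offset 27 after 8 code points.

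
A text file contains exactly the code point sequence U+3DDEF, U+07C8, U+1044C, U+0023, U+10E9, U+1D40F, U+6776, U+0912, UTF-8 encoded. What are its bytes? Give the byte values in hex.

F0 BD B7 AF DF 88 F0 90 91 8C 23 E1 83 A9 F0 9D 90 8F E6 9D B6 E0 A4 92

U+3DDEF: 4-byte form → F0 BD B7 AF.
U+07C8: 2-byte form → DF 88.
U+1044C: 4-byte form → F0 90 91 8C.
U+0023: 1-byte form → 23.
U+10E9: 3-byte form → E1 83 A9.
U+1D40F: 4-byte form → F0 9D 90 8F.
U+6776: 3-byte form → E6 9D B6.
U+0912: 3-byte form → E0 A4 92.
Concatenated (24 bytes): F0 BD B7 AF DF 88 F0 90 91 8C 23 E1 83 A9 F0 9D 90 8F E6 9D B6 E0 A4 92.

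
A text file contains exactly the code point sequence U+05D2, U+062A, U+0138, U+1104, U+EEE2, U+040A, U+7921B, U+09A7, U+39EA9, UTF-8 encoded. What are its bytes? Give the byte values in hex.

D7 92 D8 AA C4 B8 E1 84 84 EE BB A2 D0 8A F1 B9 88 9B E0 A6 A7 F0 B9 BA A9

U+05D2: 2-byte form → D7 92.
U+062A: 2-byte form → D8 AA.
U+0138: 2-byte form → C4 B8.
U+1104: 3-byte form → E1 84 84.
U+EEE2: 3-byte form → EE BB A2.
U+040A: 2-byte form → D0 8A.
U+7921B: 4-byte form → F1 B9 88 9B.
U+09A7: 3-byte form → E0 A6 A7.
U+39EA9: 4-byte form → F0 B9 BA A9.
Concatenated (25 bytes): D7 92 D8 AA C4 B8 E1 84 84 EE BB A2 D0 8A F1 B9 88 9B E0 A6 A7 F0 B9 BA A9.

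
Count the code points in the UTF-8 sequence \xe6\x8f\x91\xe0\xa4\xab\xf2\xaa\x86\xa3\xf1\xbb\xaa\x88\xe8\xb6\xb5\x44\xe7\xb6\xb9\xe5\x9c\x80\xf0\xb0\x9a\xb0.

9

Byte at offset 0: 0xE6 = 11100110 → 3-byte char (#1). Advance 3.
Byte at offset 3: 0xE0 = 11100000 → 3-byte char (#2). Advance 3.
Byte at offset 6: 0xF2 = 11110010 → 4-byte char (#3). Advance 4.
Byte at offset 10: 0xF1 = 11110001 → 4-byte char (#4). Advance 4.
Byte at offset 14: 0xE8 = 11101000 → 3-byte char (#5). Advance 3.
Byte at offset 17: 0x44 = 01000100 → 1-byte char (#6). Advance 1.
Byte at offset 18: 0xE7 = 11100111 → 3-byte char (#7). Advance 3.
Byte at offset 21: 0xE5 = 11100101 → 3-byte char (#8). Advance 3.
Byte at offset 24: 0xF0 = 11110000 → 4-byte char (#9). Advance 4.
Reached end at offset 28 after 9 code points.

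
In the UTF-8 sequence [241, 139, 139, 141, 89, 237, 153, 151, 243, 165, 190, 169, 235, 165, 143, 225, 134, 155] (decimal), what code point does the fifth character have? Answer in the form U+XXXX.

U+B94F

Offset 0: leading byte 0xF1 = 11110001 → 4-byte char #1 = F1 8B 8B 8D.
Offset 4: leading byte 0x59 = 01011001 → 1-byte char #2 = 59.
Offset 5: leading byte 0xED = 11101101 → 3-byte char #3 = ED 99 97.
Offset 8: leading byte 0xF3 = 11110011 → 4-byte char #4 = F3 A5 BE A9.
Offset 12: leading byte 0xEB = 11101011 → 3-byte char #5 = EB A5 8F.
Leading byte 0xEB = 11101011 matches 1110xxxx → 3-byte sequence.
Byte 1: 0xEB = 11101011, payload 1011 (4 bits).
Byte 2: 0xA5 = 10100101 (10xxxxxx ✓), payload 100101.
Byte 3: 0x8F = 10001111 (10xxxxxx ✓), payload 001111.
Concatenate: 1011100101001111 = 0xB94F (16 bits → U+B94F).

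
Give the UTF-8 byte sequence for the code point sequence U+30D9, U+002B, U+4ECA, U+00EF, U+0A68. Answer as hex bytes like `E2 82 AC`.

E3 83 99 2B E4 BB 8A C3 AF E0 A9 A8

U+30D9: 3-byte form → E3 83 99.
U+002B: 1-byte form → 2B.
U+4ECA: 3-byte form → E4 BB 8A.
U+00EF: 2-byte form → C3 AF.
U+0A68: 3-byte form → E0 A9 A8.
Concatenated (12 bytes): E3 83 99 2B E4 BB 8A C3 AF E0 A9 A8.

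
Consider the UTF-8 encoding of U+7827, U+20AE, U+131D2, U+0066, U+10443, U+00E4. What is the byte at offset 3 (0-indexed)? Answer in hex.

0xE2

U+7827 → 3-byte form E7 A0 A7 at offsets 0–2.
U+20AE → 3-byte form E2 82 AE at offsets 3–5.
Offset 3 falls in char 2's range; it's byte 1 of E2 82 AE = 0xE2.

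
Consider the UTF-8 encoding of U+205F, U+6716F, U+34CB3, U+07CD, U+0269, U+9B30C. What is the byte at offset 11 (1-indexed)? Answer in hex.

0xB3

1-indexed offset 11 is 0-indexed offset 10.
U+205F → 3-byte form E2 81 9F at offsets 0–2.
U+6716F → 4-byte form F1 A7 85 AF at offsets 3–6.
U+34CB3 → 4-byte form F0 B4 B2 B3 at offsets 7–10.
Offset 10 falls in char 3's range; it's byte 4 of F0 B4 B2 B3 = 0xB3.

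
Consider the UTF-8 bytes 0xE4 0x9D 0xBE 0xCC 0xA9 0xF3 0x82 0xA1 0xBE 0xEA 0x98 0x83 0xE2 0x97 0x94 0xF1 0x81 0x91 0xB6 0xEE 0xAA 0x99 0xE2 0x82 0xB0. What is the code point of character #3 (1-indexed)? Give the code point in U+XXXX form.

U+C287E

Offset 0: leading byte 0xE4 = 11100100 → 3-byte char #1 = E4 9D BE.
Offset 3: leading byte 0xCC = 11001100 → 2-byte char #2 = CC A9.
Offset 5: leading byte 0xF3 = 11110011 → 4-byte char #3 = F3 82 A1 BE.
Leading byte 0xF3 = 11110011 matches 11110xxx → 4-byte sequence.
Byte 1: 0xF3 = 11110011, payload 011 (3 bits).
Byte 2: 0x82 = 10000010 (10xxxxxx ✓), payload 000010.
Byte 3: 0xA1 = 10100001 (10xxxxxx ✓), payload 100001.
Byte 4: 0xBE = 10111110 (10xxxxxx ✓), payload 111110.
Concatenate: 011000010100001111110 = 0xC287E (21 bits → U+C287E).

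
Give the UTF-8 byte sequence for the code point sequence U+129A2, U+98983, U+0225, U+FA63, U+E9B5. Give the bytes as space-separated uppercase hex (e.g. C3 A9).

F0 92 A6 A2 F2 98 A6 83 C8 A5 EF A9 A3 EE A6 B5

U+129A2: 4-byte form → F0 92 A6 A2.
U+98983: 4-byte form → F2 98 A6 83.
U+0225: 2-byte form → C8 A5.
U+FA63: 3-byte form → EF A9 A3.
U+E9B5: 3-byte form → EE A6 B5.
Concatenated (16 bytes): F0 92 A6 A2 F2 98 A6 83 C8 A5 EF A9 A3 EE A6 B5.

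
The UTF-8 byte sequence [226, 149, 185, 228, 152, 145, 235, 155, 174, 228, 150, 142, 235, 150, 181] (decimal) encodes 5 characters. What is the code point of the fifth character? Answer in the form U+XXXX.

U+B5B5

Offset 0: leading byte 0xE2 = 11100010 → 3-byte char #1 = E2 95 B9.
Offset 3: leading byte 0xE4 = 11100100 → 3-byte char #2 = E4 98 91.
Offset 6: leading byte 0xEB = 11101011 → 3-byte char #3 = EB 9B AE.
Offset 9: leading byte 0xE4 = 11100100 → 3-byte char #4 = E4 96 8E.
Offset 12: leading byte 0xEB = 11101011 → 3-byte char #5 = EB 96 B5.
Leading byte 0xEB = 11101011 matches 1110xxxx → 3-byte sequence.
Byte 1: 0xEB = 11101011, payload 1011 (4 bits).
Byte 2: 0x96 = 10010110 (10xxxxxx ✓), payload 010110.
Byte 3: 0xB5 = 10110101 (10xxxxxx ✓), payload 110101.
Concatenate: 1011010110110101 = 0xB5B5 (16 bits → U+B5B5).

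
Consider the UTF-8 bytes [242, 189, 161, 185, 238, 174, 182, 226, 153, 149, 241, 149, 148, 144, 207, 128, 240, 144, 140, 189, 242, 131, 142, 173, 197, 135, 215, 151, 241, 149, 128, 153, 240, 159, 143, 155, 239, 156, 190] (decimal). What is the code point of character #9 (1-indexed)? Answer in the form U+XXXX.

Offset 0: leading byte 0xF2 = 11110010 → 4-byte char #1 = F2 BD A1 B9.
Offset 4: leading byte 0xEE = 11101110 → 3-byte char #2 = EE AE B6.
Offset 7: leading byte 0xE2 = 11100010 → 3-byte char #3 = E2 99 95.
Offset 10: leading byte 0xF1 = 11110001 → 4-byte char #4 = F1 95 94 90.
Offset 14: leading byte 0xCF = 11001111 → 2-byte char #5 = CF 80.
Offset 16: leading byte 0xF0 = 11110000 → 4-byte char #6 = F0 90 8C BD.
Offset 20: leading byte 0xF2 = 11110010 → 4-byte char #7 = F2 83 8E AD.
Offset 24: leading byte 0xC5 = 11000101 → 2-byte char #8 = C5 87.
Offset 26: leading byte 0xD7 = 11010111 → 2-byte char #9 = D7 97.
Leading byte 0xD7 = 11010111 matches 110xxxxx → 2-byte sequence.
Byte 1: 0xD7 = 11010111, payload 10111 (5 bits).
Byte 2: 0x97 = 10010111 (10xxxxxx ✓), payload 010111.
Concatenate: 10111010111 = 0x5D7 (11 bits → U+05D7).

U+05D7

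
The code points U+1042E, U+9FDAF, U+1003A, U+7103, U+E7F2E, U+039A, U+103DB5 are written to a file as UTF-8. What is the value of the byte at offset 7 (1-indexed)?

1-indexed offset 7 is 0-indexed offset 6.
U+1042E → 4-byte form F0 90 90 AE at offsets 0–3.
U+9FDAF → 4-byte form F2 9F B6 AF at offsets 4–7.
Offset 6 falls in char 2's range; it's byte 3 of F2 9F B6 AF = 0xB6.

0xB6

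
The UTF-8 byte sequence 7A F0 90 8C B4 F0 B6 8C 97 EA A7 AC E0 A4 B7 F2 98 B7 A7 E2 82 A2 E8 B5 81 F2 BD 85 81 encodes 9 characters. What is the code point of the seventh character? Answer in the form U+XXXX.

U+20A2

Offset 0: leading byte 0x7A = 01111010 → 1-byte char #1 = 7A.
Offset 1: leading byte 0xF0 = 11110000 → 4-byte char #2 = F0 90 8C B4.
Offset 5: leading byte 0xF0 = 11110000 → 4-byte char #3 = F0 B6 8C 97.
Offset 9: leading byte 0xEA = 11101010 → 3-byte char #4 = EA A7 AC.
Offset 12: leading byte 0xE0 = 11100000 → 3-byte char #5 = E0 A4 B7.
Offset 15: leading byte 0xF2 = 11110010 → 4-byte char #6 = F2 98 B7 A7.
Offset 19: leading byte 0xE2 = 11100010 → 3-byte char #7 = E2 82 A2.
Leading byte 0xE2 = 11100010 matches 1110xxxx → 3-byte sequence.
Byte 1: 0xE2 = 11100010, payload 0010 (4 bits).
Byte 2: 0x82 = 10000010 (10xxxxxx ✓), payload 000010.
Byte 3: 0xA2 = 10100010 (10xxxxxx ✓), payload 100010.
Concatenate: 0010000010100010 = 0x20A2 (16 bits → U+20A2).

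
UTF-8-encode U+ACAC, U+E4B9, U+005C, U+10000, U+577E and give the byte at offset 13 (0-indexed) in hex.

0xBE

U+ACAC → 3-byte form EA B2 AC at offsets 0–2.
U+E4B9 → 3-byte form EE 92 B9 at offsets 3–5.
U+005C → 1-byte form 5C at offsets 6–6.
U+10000 → 4-byte form F0 90 80 80 at offsets 7–10.
U+577E → 3-byte form E5 9D BE at offsets 11–13.
Offset 13 falls in char 5's range; it's byte 3 of E5 9D BE = 0xBE.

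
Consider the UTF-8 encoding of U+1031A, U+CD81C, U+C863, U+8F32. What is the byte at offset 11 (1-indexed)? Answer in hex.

1-indexed offset 11 is 0-indexed offset 10.
U+1031A → 4-byte form F0 90 8C 9A at offsets 0–3.
U+CD81C → 4-byte form F3 8D A0 9C at offsets 4–7.
U+C863 → 3-byte form EC A1 A3 at offsets 8–10.
Offset 10 falls in char 3's range; it's byte 3 of EC A1 A3 = 0xA3.

0xA3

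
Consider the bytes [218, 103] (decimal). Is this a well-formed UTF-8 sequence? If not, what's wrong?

Leading byte 0xDA = 11011010 → 2-byte form.
Byte 2 is 0x67 = 01100111, which is not 10xxxxxx — expected a continuation byte.

invalid (non-continuation byte where continuation expected)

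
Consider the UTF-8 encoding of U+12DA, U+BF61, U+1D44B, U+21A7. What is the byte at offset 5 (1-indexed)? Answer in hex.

0xBD

1-indexed offset 5 is 0-indexed offset 4.
U+12DA → 3-byte form E1 8B 9A at offsets 0–2.
U+BF61 → 3-byte form EB BD A1 at offsets 3–5.
Offset 4 falls in char 2's range; it's byte 2 of EB BD A1 = 0xBD.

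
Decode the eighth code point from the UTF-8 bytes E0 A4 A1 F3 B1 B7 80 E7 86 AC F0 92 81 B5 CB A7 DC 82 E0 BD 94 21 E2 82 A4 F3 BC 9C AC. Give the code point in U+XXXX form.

U+0021

Offset 0: leading byte 0xE0 = 11100000 → 3-byte char #1 = E0 A4 A1.
Offset 3: leading byte 0xF3 = 11110011 → 4-byte char #2 = F3 B1 B7 80.
Offset 7: leading byte 0xE7 = 11100111 → 3-byte char #3 = E7 86 AC.
Offset 10: leading byte 0xF0 = 11110000 → 4-byte char #4 = F0 92 81 B5.
Offset 14: leading byte 0xCB = 11001011 → 2-byte char #5 = CB A7.
Offset 16: leading byte 0xDC = 11011100 → 2-byte char #6 = DC 82.
Offset 18: leading byte 0xE0 = 11100000 → 3-byte char #7 = E0 BD 94.
Offset 21: leading byte 0x21 = 00100001 → 1-byte char #8 = 21.
Leading byte 0x21 = 00100001 matches 0xxxxxxx → 1-byte sequence.
Byte 1: 0x21 = 00100001, payload 0100001 (7 bits).
Concatenate: 0100001 = 0x21 (7 bits → U+0021).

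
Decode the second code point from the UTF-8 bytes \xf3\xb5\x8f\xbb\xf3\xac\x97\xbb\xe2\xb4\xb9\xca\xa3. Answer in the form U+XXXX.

U+EC5FB

Offset 0: leading byte 0xF3 = 11110011 → 4-byte char #1 = F3 B5 8F BB.
Offset 4: leading byte 0xF3 = 11110011 → 4-byte char #2 = F3 AC 97 BB.
Leading byte 0xF3 = 11110011 matches 11110xxx → 4-byte sequence.
Byte 1: 0xF3 = 11110011, payload 011 (3 bits).
Byte 2: 0xAC = 10101100 (10xxxxxx ✓), payload 101100.
Byte 3: 0x97 = 10010111 (10xxxxxx ✓), payload 010111.
Byte 4: 0xBB = 10111011 (10xxxxxx ✓), payload 111011.
Concatenate: 011101100010111111011 = 0xEC5FB (21 bits → U+EC5FB).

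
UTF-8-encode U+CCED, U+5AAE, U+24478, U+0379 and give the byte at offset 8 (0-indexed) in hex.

0x91

U+CCED → 3-byte form EC B3 AD at offsets 0–2.
U+5AAE → 3-byte form E5 AA AE at offsets 3–5.
U+24478 → 4-byte form F0 A4 91 B8 at offsets 6–9.
Offset 8 falls in char 3's range; it's byte 3 of F0 A4 91 B8 = 0x91.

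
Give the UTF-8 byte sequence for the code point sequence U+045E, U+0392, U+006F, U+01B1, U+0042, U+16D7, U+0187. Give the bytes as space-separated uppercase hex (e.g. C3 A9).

D1 9E CE 92 6F C6 B1 42 E1 9B 97 C6 87

U+045E: 2-byte form → D1 9E.
U+0392: 2-byte form → CE 92.
U+006F: 1-byte form → 6F.
U+01B1: 2-byte form → C6 B1.
U+0042: 1-byte form → 42.
U+16D7: 3-byte form → E1 9B 97.
U+0187: 2-byte form → C6 87.
Concatenated (13 bytes): D1 9E CE 92 6F C6 B1 42 E1 9B 97 C6 87.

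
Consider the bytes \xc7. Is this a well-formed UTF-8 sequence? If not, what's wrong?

Leading byte 0xC7 = 11000111 → 2-byte form, but only 1 byte is present.

invalid (sequence truncated)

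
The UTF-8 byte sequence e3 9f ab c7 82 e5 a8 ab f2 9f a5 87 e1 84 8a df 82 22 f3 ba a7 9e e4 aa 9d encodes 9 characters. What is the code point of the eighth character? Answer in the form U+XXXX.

U+FA9DE

Offset 0: leading byte 0xE3 = 11100011 → 3-byte char #1 = E3 9F AB.
Offset 3: leading byte 0xC7 = 11000111 → 2-byte char #2 = C7 82.
Offset 5: leading byte 0xE5 = 11100101 → 3-byte char #3 = E5 A8 AB.
Offset 8: leading byte 0xF2 = 11110010 → 4-byte char #4 = F2 9F A5 87.
Offset 12: leading byte 0xE1 = 11100001 → 3-byte char #5 = E1 84 8A.
Offset 15: leading byte 0xDF = 11011111 → 2-byte char #6 = DF 82.
Offset 17: leading byte 0x22 = 00100010 → 1-byte char #7 = 22.
Offset 18: leading byte 0xF3 = 11110011 → 4-byte char #8 = F3 BA A7 9E.
Leading byte 0xF3 = 11110011 matches 11110xxx → 4-byte sequence.
Byte 1: 0xF3 = 11110011, payload 011 (3 bits).
Byte 2: 0xBA = 10111010 (10xxxxxx ✓), payload 111010.
Byte 3: 0xA7 = 10100111 (10xxxxxx ✓), payload 100111.
Byte 4: 0x9E = 10011110 (10xxxxxx ✓), payload 011110.
Concatenate: 011111010100111011110 = 0xFA9DE (21 bits → U+FA9DE).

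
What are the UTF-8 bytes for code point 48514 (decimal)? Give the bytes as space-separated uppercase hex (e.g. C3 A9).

EB B6 82

U+BD82 = 0xBD82 = 48514 decimal. In range U+0800–U+FFFF → 3-byte form: 1110xxxx 10xxxxxx 10xxxxxx.
Binary (16 bits): 1011110110000010.
Split 4+6+6: 1011 | 110110 | 000010.
Byte 1: 11101011 = 0xEB.
Byte 2: 10110110 = 0xB6.
Byte 3: 10000010 = 0x82.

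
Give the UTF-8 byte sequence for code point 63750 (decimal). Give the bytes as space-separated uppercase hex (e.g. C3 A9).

EF A4 86

U+F906 = 0xF906 = 63750 decimal. In range U+0800–U+FFFF → 3-byte form: 1110xxxx 10xxxxxx 10xxxxxx.
Binary (16 bits): 1111100100000110.
Split 4+6+6: 1111 | 100100 | 000110.
Byte 1: 11101111 = 0xEF.
Byte 2: 10100100 = 0xA4.
Byte 3: 10000110 = 0x86.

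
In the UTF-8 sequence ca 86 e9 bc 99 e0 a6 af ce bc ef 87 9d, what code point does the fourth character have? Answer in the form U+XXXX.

U+03BC

Offset 0: leading byte 0xCA = 11001010 → 2-byte char #1 = CA 86.
Offset 2: leading byte 0xE9 = 11101001 → 3-byte char #2 = E9 BC 99.
Offset 5: leading byte 0xE0 = 11100000 → 3-byte char #3 = E0 A6 AF.
Offset 8: leading byte 0xCE = 11001110 → 2-byte char #4 = CE BC.
Leading byte 0xCE = 11001110 matches 110xxxxx → 2-byte sequence.
Byte 1: 0xCE = 11001110, payload 01110 (5 bits).
Byte 2: 0xBC = 10111100 (10xxxxxx ✓), payload 111100.
Concatenate: 01110111100 = 0x3BC (11 bits → U+03BC).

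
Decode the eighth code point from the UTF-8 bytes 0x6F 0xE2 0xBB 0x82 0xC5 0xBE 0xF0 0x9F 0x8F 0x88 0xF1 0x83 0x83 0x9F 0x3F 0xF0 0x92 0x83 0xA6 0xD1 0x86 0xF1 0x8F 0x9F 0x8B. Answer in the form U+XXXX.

U+0446

Offset 0: leading byte 0x6F = 01101111 → 1-byte char #1 = 6F.
Offset 1: leading byte 0xE2 = 11100010 → 3-byte char #2 = E2 BB 82.
Offset 4: leading byte 0xC5 = 11000101 → 2-byte char #3 = C5 BE.
Offset 6: leading byte 0xF0 = 11110000 → 4-byte char #4 = F0 9F 8F 88.
Offset 10: leading byte 0xF1 = 11110001 → 4-byte char #5 = F1 83 83 9F.
Offset 14: leading byte 0x3F = 00111111 → 1-byte char #6 = 3F.
Offset 15: leading byte 0xF0 = 11110000 → 4-byte char #7 = F0 92 83 A6.
Offset 19: leading byte 0xD1 = 11010001 → 2-byte char #8 = D1 86.
Leading byte 0xD1 = 11010001 matches 110xxxxx → 2-byte sequence.
Byte 1: 0xD1 = 11010001, payload 10001 (5 bits).
Byte 2: 0x86 = 10000110 (10xxxxxx ✓), payload 000110.
Concatenate: 10001000110 = 0x446 (11 bits → U+0446).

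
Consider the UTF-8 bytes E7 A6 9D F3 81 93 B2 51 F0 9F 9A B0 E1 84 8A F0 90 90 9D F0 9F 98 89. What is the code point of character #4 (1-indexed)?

Offset 0: leading byte 0xE7 = 11100111 → 3-byte char #1 = E7 A6 9D.
Offset 3: leading byte 0xF3 = 11110011 → 4-byte char #2 = F3 81 93 B2.
Offset 7: leading byte 0x51 = 01010001 → 1-byte char #3 = 51.
Offset 8: leading byte 0xF0 = 11110000 → 4-byte char #4 = F0 9F 9A B0.
Leading byte 0xF0 = 11110000 matches 11110xxx → 4-byte sequence.
Byte 1: 0xF0 = 11110000, payload 000 (3 bits).
Byte 2: 0x9F = 10011111 (10xxxxxx ✓), payload 011111.
Byte 3: 0x9A = 10011010 (10xxxxxx ✓), payload 011010.
Byte 4: 0xB0 = 10110000 (10xxxxxx ✓), payload 110000.
Concatenate: 000011111011010110000 = 0x1F6B0 (21 bits → U+1F6B0).

U+1F6B0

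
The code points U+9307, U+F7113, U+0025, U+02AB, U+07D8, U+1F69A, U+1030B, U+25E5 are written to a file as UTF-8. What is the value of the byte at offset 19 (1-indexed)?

1-indexed offset 19 is 0-indexed offset 18.
U+9307 → 3-byte form E9 8C 87 at offsets 0–2.
U+F7113 → 4-byte form F3 B7 84 93 at offsets 3–6.
U+0025 → 1-byte form 25 at offsets 7–7.
U+02AB → 2-byte form CA AB at offsets 8–9.
U+07D8 → 2-byte form DF 98 at offsets 10–11.
U+1F69A → 4-byte form F0 9F 9A 9A at offsets 12–15.
U+1030B → 4-byte form F0 90 8C 8B at offsets 16–19.
Offset 18 falls in char 7's range; it's byte 3 of F0 90 8C 8B = 0x8C.

0x8C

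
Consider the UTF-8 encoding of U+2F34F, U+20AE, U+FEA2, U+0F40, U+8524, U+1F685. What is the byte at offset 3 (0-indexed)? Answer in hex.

U+2F34F → 4-byte form F0 AF 8D 8F at offsets 0–3.
Offset 3 falls in char 1's range; it's byte 4 of F0 AF 8D 8F = 0x8F.

0x8F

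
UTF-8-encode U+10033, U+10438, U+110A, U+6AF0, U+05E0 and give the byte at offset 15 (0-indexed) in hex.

0xA0

U+10033 → 4-byte form F0 90 80 B3 at offsets 0–3.
U+10438 → 4-byte form F0 90 90 B8 at offsets 4–7.
U+110A → 3-byte form E1 84 8A at offsets 8–10.
U+6AF0 → 3-byte form E6 AB B0 at offsets 11–13.
U+05E0 → 2-byte form D7 A0 at offsets 14–15.
Offset 15 falls in char 5's range; it's byte 2 of D7 A0 = 0xA0.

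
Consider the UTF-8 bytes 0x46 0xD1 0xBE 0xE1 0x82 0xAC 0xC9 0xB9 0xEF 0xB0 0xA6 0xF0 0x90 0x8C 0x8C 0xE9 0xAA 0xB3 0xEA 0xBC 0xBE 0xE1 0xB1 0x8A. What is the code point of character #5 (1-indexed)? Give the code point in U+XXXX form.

Offset 0: leading byte 0x46 = 01000110 → 1-byte char #1 = 46.
Offset 1: leading byte 0xD1 = 11010001 → 2-byte char #2 = D1 BE.
Offset 3: leading byte 0xE1 = 11100001 → 3-byte char #3 = E1 82 AC.
Offset 6: leading byte 0xC9 = 11001001 → 2-byte char #4 = C9 B9.
Offset 8: leading byte 0xEF = 11101111 → 3-byte char #5 = EF B0 A6.
Leading byte 0xEF = 11101111 matches 1110xxxx → 3-byte sequence.
Byte 1: 0xEF = 11101111, payload 1111 (4 bits).
Byte 2: 0xB0 = 10110000 (10xxxxxx ✓), payload 110000.
Byte 3: 0xA6 = 10100110 (10xxxxxx ✓), payload 100110.
Concatenate: 1111110000100110 = 0xFC26 (16 bits → U+FC26).

U+FC26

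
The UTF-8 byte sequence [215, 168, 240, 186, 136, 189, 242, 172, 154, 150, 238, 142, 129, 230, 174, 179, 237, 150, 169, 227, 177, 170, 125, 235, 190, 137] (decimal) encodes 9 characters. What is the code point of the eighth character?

Offset 0: leading byte 0xD7 = 11010111 → 2-byte char #1 = D7 A8.
Offset 2: leading byte 0xF0 = 11110000 → 4-byte char #2 = F0 BA 88 BD.
Offset 6: leading byte 0xF2 = 11110010 → 4-byte char #3 = F2 AC 9A 96.
Offset 10: leading byte 0xEE = 11101110 → 3-byte char #4 = EE 8E 81.
Offset 13: leading byte 0xE6 = 11100110 → 3-byte char #5 = E6 AE B3.
Offset 16: leading byte 0xED = 11101101 → 3-byte char #6 = ED 96 A9.
Offset 19: leading byte 0xE3 = 11100011 → 3-byte char #7 = E3 B1 AA.
Offset 22: leading byte 0x7D = 01111101 → 1-byte char #8 = 7D.
Leading byte 0x7D = 01111101 matches 0xxxxxxx → 1-byte sequence.
Byte 1: 0x7D = 01111101, payload 1111101 (7 bits).
Concatenate: 1111101 = 0x7D (7 bits → U+007D).

U+007D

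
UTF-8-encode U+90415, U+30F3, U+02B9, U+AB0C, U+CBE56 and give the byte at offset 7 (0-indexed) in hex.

U+90415 → 4-byte form F2 90 90 95 at offsets 0–3.
U+30F3 → 3-byte form E3 83 B3 at offsets 4–6.
U+02B9 → 2-byte form CA B9 at offsets 7–8.
Offset 7 falls in char 3's range; it's byte 1 of CA B9 = 0xCA.

0xCA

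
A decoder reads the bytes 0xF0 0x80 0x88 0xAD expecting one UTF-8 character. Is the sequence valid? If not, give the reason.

Leading byte 0xF0 = 11110000 → 4-byte form.
Continuation bytes all match 10xxxxxx. Payload decodes to 0x22D.
But 0x22D < 0x10000, the minimum for a 4-byte sequence — this is an overlong encoding.

invalid (overlong encoding)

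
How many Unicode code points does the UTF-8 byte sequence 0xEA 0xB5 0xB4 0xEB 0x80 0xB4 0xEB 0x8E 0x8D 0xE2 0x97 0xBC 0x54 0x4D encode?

Byte at offset 0: 0xEA = 11101010 → 3-byte char (#1). Advance 3.
Byte at offset 3: 0xEB = 11101011 → 3-byte char (#2). Advance 3.
Byte at offset 6: 0xEB = 11101011 → 3-byte char (#3). Advance 3.
Byte at offset 9: 0xE2 = 11100010 → 3-byte char (#4). Advance 3.
Byte at offset 12: 0x54 = 01010100 → 1-byte char (#5). Advance 1.
Byte at offset 13: 0x4D = 01001101 → 1-byte char (#6). Advance 1.
Reached end at offset 14 after 6 code points.

6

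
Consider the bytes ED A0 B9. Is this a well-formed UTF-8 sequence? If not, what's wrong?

invalid (encodes a surrogate (U+D800–U+DFFF))

Structurally a 3-byte sequence; payload = 0xD839.
But 0xD839 is in U+D800–U+DFFF, the surrogate range. Surrogates are not Unicode scalar values and are forbidden in UTF-8.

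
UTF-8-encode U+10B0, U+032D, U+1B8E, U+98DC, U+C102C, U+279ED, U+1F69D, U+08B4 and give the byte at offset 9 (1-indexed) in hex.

0xE9

1-indexed offset 9 is 0-indexed offset 8.
U+10B0 → 3-byte form E1 82 B0 at offsets 0–2.
U+032D → 2-byte form CC AD at offsets 3–4.
U+1B8E → 3-byte form E1 AE 8E at offsets 5–7.
U+98DC → 3-byte form E9 A3 9C at offsets 8–10.
Offset 8 falls in char 4's range; it's byte 1 of E9 A3 9C = 0xE9.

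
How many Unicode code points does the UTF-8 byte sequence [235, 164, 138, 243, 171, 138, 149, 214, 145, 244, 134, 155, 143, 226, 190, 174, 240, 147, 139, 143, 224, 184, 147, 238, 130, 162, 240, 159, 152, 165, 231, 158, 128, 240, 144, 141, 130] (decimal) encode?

Byte at offset 0: 0xEB = 11101011 → 3-byte char (#1). Advance 3.
Byte at offset 3: 0xF3 = 11110011 → 4-byte char (#2). Advance 4.
Byte at offset 7: 0xD6 = 11010110 → 2-byte char (#3). Advance 2.
Byte at offset 9: 0xF4 = 11110100 → 4-byte char (#4). Advance 4.
Byte at offset 13: 0xE2 = 11100010 → 3-byte char (#5). Advance 3.
Byte at offset 16: 0xF0 = 11110000 → 4-byte char (#6). Advance 4.
Byte at offset 20: 0xE0 = 11100000 → 3-byte char (#7). Advance 3.
Byte at offset 23: 0xEE = 11101110 → 3-byte char (#8). Advance 3.
Byte at offset 26: 0xF0 = 11110000 → 4-byte char (#9). Advance 4.
Byte at offset 30: 0xE7 = 11100111 → 3-byte char (#10). Advance 3.
Byte at offset 33: 0xF0 = 11110000 → 4-byte char (#11). Advance 4.
Reached end at offset 37 after 11 code points.

11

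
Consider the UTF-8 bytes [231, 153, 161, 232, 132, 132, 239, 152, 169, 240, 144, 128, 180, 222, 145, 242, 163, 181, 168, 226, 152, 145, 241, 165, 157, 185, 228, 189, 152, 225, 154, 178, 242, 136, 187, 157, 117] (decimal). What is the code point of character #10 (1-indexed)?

Offset 0: leading byte 0xE7 = 11100111 → 3-byte char #1 = E7 99 A1.
Offset 3: leading byte 0xE8 = 11101000 → 3-byte char #2 = E8 84 84.
Offset 6: leading byte 0xEF = 11101111 → 3-byte char #3 = EF 98 A9.
Offset 9: leading byte 0xF0 = 11110000 → 4-byte char #4 = F0 90 80 B4.
Offset 13: leading byte 0xDE = 11011110 → 2-byte char #5 = DE 91.
Offset 15: leading byte 0xF2 = 11110010 → 4-byte char #6 = F2 A3 B5 A8.
Offset 19: leading byte 0xE2 = 11100010 → 3-byte char #7 = E2 98 91.
Offset 22: leading byte 0xF1 = 11110001 → 4-byte char #8 = F1 A5 9D B9.
Offset 26: leading byte 0xE4 = 11100100 → 3-byte char #9 = E4 BD 98.
Offset 29: leading byte 0xE1 = 11100001 → 3-byte char #10 = E1 9A B2.
Leading byte 0xE1 = 11100001 matches 1110xxxx → 3-byte sequence.
Byte 1: 0xE1 = 11100001, payload 0001 (4 bits).
Byte 2: 0x9A = 10011010 (10xxxxxx ✓), payload 011010.
Byte 3: 0xB2 = 10110010 (10xxxxxx ✓), payload 110010.
Concatenate: 0001011010110010 = 0x16B2 (16 bits → U+16B2).

U+16B2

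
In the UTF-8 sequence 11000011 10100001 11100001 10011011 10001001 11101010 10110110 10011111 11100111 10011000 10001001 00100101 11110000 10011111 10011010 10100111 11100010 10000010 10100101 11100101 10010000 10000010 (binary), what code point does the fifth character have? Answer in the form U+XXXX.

Offset 0: leading byte 0xC3 = 11000011 → 2-byte char #1 = C3 A1.
Offset 2: leading byte 0xE1 = 11100001 → 3-byte char #2 = E1 9B 89.
Offset 5: leading byte 0xEA = 11101010 → 3-byte char #3 = EA B6 9F.
Offset 8: leading byte 0xE7 = 11100111 → 3-byte char #4 = E7 98 89.
Offset 11: leading byte 0x25 = 00100101 → 1-byte char #5 = 25.
Leading byte 0x25 = 00100101 matches 0xxxxxxx → 1-byte sequence.
Byte 1: 0x25 = 00100101, payload 0100101 (7 bits).
Concatenate: 0100101 = 0x25 (7 bits → U+0025).

U+0025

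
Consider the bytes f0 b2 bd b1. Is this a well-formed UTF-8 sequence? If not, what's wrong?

Leading byte 0xF0 = 11110000 → 4-byte form.
Continuation bytes 0xB2=10110010, 0xBD=10111101, 0xB1=10110001 all match 10xxxxxx.
Decoded value 0x32F71 is ≥ 0x10000 (shortest form) and not a surrogate.

valid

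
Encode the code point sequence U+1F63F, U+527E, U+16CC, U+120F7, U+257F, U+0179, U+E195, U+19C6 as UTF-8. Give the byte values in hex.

U+1F63F: 4-byte form → F0 9F 98 BF.
U+527E: 3-byte form → E5 89 BE.
U+16CC: 3-byte form → E1 9B 8C.
U+120F7: 4-byte form → F0 92 83 B7.
U+257F: 3-byte form → E2 95 BF.
U+0179: 2-byte form → C5 B9.
U+E195: 3-byte form → EE 86 95.
U+19C6: 3-byte form → E1 A7 86.
Concatenated (25 bytes): F0 9F 98 BF E5 89 BE E1 9B 8C F0 92 83 B7 E2 95 BF C5 B9 EE 86 95 E1 A7 86.

F0 9F 98 BF E5 89 BE E1 9B 8C F0 92 83 B7 E2 95 BF C5 B9 EE 86 95 E1 A7 86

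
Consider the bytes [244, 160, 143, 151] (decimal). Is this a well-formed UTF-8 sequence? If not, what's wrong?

Leading byte 0xF4 = 11110100 → 4-byte form.
Payload = 0x1203D7, which exceeds U+10FFFF, the maximum Unicode code point. (Leading bytes F5–FF, or F4 followed by ≥ 0x90, are invalid.)

invalid (encodes a value above U+10FFFF)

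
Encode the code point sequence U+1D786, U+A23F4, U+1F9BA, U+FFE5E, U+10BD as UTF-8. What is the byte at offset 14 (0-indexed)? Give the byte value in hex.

U+1D786 → 4-byte form F0 9D 9E 86 at offsets 0–3.
U+A23F4 → 4-byte form F2 A2 8F B4 at offsets 4–7.
U+1F9BA → 4-byte form F0 9F A6 BA at offsets 8–11.
U+FFE5E → 4-byte form F3 BF B9 9E at offsets 12–15.
Offset 14 falls in char 4's range; it's byte 3 of F3 BF B9 9E = 0xB9.

0xB9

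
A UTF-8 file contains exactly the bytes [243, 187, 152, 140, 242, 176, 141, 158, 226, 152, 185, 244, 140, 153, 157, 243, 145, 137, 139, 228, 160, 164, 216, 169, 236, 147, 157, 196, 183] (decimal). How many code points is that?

9

Byte at offset 0: 0xF3 = 11110011 → 4-byte char (#1). Advance 4.
Byte at offset 4: 0xF2 = 11110010 → 4-byte char (#2). Advance 4.
Byte at offset 8: 0xE2 = 11100010 → 3-byte char (#3). Advance 3.
Byte at offset 11: 0xF4 = 11110100 → 4-byte char (#4). Advance 4.
Byte at offset 15: 0xF3 = 11110011 → 4-byte char (#5). Advance 4.
Byte at offset 19: 0xE4 = 11100100 → 3-byte char (#6). Advance 3.
Byte at offset 22: 0xD8 = 11011000 → 2-byte char (#7). Advance 2.
Byte at offset 24: 0xEC = 11101100 → 3-byte char (#8). Advance 3.
Byte at offset 27: 0xC4 = 11000100 → 2-byte char (#9). Advance 2.
Reached end at offset 29 after 9 code points.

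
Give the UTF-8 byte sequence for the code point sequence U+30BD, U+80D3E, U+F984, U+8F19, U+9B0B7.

E3 82 BD F2 80 B4 BE EF A6 84 E8 BC 99 F2 9B 82 B7

U+30BD: 3-byte form → E3 82 BD.
U+80D3E: 4-byte form → F2 80 B4 BE.
U+F984: 3-byte form → EF A6 84.
U+8F19: 3-byte form → E8 BC 99.
U+9B0B7: 4-byte form → F2 9B 82 B7.
Concatenated (17 bytes): E3 82 BD F2 80 B4 BE EF A6 84 E8 BC 99 F2 9B 82 B7.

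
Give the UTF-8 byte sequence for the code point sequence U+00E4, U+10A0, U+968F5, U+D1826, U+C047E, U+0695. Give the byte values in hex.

C3 A4 E1 82 A0 F2 96 A3 B5 F3 91 A0 A6 F3 80 91 BE DA 95

U+00E4: 2-byte form → C3 A4.
U+10A0: 3-byte form → E1 82 A0.
U+968F5: 4-byte form → F2 96 A3 B5.
U+D1826: 4-byte form → F3 91 A0 A6.
U+C047E: 4-byte form → F3 80 91 BE.
U+0695: 2-byte form → DA 95.
Concatenated (19 bytes): C3 A4 E1 82 A0 F2 96 A3 B5 F3 91 A0 A6 F3 80 91 BE DA 95.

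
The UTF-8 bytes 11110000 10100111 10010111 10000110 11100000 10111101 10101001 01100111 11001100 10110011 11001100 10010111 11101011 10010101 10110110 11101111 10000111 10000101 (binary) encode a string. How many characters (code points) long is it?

Byte at offset 0: 0xF0 = 11110000 → 4-byte char (#1). Advance 4.
Byte at offset 4: 0xE0 = 11100000 → 3-byte char (#2). Advance 3.
Byte at offset 7: 0x67 = 01100111 → 1-byte char (#3). Advance 1.
Byte at offset 8: 0xCC = 11001100 → 2-byte char (#4). Advance 2.
Byte at offset 10: 0xCC = 11001100 → 2-byte char (#5). Advance 2.
Byte at offset 12: 0xEB = 11101011 → 3-byte char (#6). Advance 3.
Byte at offset 15: 0xEF = 11101111 → 3-byte char (#7). Advance 3.
Reached end at offset 18 after 7 code points.

7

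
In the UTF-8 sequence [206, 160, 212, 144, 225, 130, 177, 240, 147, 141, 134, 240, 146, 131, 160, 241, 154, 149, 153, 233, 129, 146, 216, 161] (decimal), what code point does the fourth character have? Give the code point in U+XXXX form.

Offset 0: leading byte 0xCE = 11001110 → 2-byte char #1 = CE A0.
Offset 2: leading byte 0xD4 = 11010100 → 2-byte char #2 = D4 90.
Offset 4: leading byte 0xE1 = 11100001 → 3-byte char #3 = E1 82 B1.
Offset 7: leading byte 0xF0 = 11110000 → 4-byte char #4 = F0 93 8D 86.
Leading byte 0xF0 = 11110000 matches 11110xxx → 4-byte sequence.
Byte 1: 0xF0 = 11110000, payload 000 (3 bits).
Byte 2: 0x93 = 10010011 (10xxxxxx ✓), payload 010011.
Byte 3: 0x8D = 10001101 (10xxxxxx ✓), payload 001101.
Byte 4: 0x86 = 10000110 (10xxxxxx ✓), payload 000110.
Concatenate: 000010011001101000110 = 0x13346 (21 bits → U+13346).

U+13346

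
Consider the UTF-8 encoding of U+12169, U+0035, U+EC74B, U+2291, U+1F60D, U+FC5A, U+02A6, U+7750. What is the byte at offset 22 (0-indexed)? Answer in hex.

0x9D

U+12169 → 4-byte form F0 92 85 A9 at offsets 0–3.
U+0035 → 1-byte form 35 at offsets 4–4.
U+EC74B → 4-byte form F3 AC 9D 8B at offsets 5–8.
U+2291 → 3-byte form E2 8A 91 at offsets 9–11.
U+1F60D → 4-byte form F0 9F 98 8D at offsets 12–15.
U+FC5A → 3-byte form EF B1 9A at offsets 16–18.
U+02A6 → 2-byte form CA A6 at offsets 19–20.
U+7750 → 3-byte form E7 9D 90 at offsets 21–23.
Offset 22 falls in char 8's range; it's byte 2 of E7 9D 90 = 0x9D.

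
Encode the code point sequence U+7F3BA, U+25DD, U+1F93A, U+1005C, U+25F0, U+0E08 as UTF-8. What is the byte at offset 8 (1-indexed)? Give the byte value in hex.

0xF0

1-indexed offset 8 is 0-indexed offset 7.
U+7F3BA → 4-byte form F1 BF 8E BA at offsets 0–3.
U+25DD → 3-byte form E2 97 9D at offsets 4–6.
U+1F93A → 4-byte form F0 9F A4 BA at offsets 7–10.
Offset 7 falls in char 3's range; it's byte 1 of F0 9F A4 BA = 0xF0.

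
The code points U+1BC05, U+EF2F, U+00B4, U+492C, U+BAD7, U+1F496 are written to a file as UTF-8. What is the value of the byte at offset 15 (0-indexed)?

0xF0

U+1BC05 → 4-byte form F0 9B B0 85 at offsets 0–3.
U+EF2F → 3-byte form EE BC AF at offsets 4–6.
U+00B4 → 2-byte form C2 B4 at offsets 7–8.
U+492C → 3-byte form E4 A4 AC at offsets 9–11.
U+BAD7 → 3-byte form EB AB 97 at offsets 12–14.
U+1F496 → 4-byte form F0 9F 92 96 at offsets 15–18.
Offset 15 falls in char 6's range; it's byte 1 of F0 9F 92 96 = 0xF0.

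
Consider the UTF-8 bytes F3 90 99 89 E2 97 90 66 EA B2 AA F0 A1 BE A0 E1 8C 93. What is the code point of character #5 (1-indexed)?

U+21FA0

Offset 0: leading byte 0xF3 = 11110011 → 4-byte char #1 = F3 90 99 89.
Offset 4: leading byte 0xE2 = 11100010 → 3-byte char #2 = E2 97 90.
Offset 7: leading byte 0x66 = 01100110 → 1-byte char #3 = 66.
Offset 8: leading byte 0xEA = 11101010 → 3-byte char #4 = EA B2 AA.
Offset 11: leading byte 0xF0 = 11110000 → 4-byte char #5 = F0 A1 BE A0.
Leading byte 0xF0 = 11110000 matches 11110xxx → 4-byte sequence.
Byte 1: 0xF0 = 11110000, payload 000 (3 bits).
Byte 2: 0xA1 = 10100001 (10xxxxxx ✓), payload 100001.
Byte 3: 0xBE = 10111110 (10xxxxxx ✓), payload 111110.
Byte 4: 0xA0 = 10100000 (10xxxxxx ✓), payload 100000.
Concatenate: 000100001111110100000 = 0x21FA0 (21 bits → U+21FA0).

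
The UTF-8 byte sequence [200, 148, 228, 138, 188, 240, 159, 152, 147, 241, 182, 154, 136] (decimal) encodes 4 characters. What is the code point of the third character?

U+1F613

Offset 0: leading byte 0xC8 = 11001000 → 2-byte char #1 = C8 94.
Offset 2: leading byte 0xE4 = 11100100 → 3-byte char #2 = E4 8A BC.
Offset 5: leading byte 0xF0 = 11110000 → 4-byte char #3 = F0 9F 98 93.
Leading byte 0xF0 = 11110000 matches 11110xxx → 4-byte sequence.
Byte 1: 0xF0 = 11110000, payload 000 (3 bits).
Byte 2: 0x9F = 10011111 (10xxxxxx ✓), payload 011111.
Byte 3: 0x98 = 10011000 (10xxxxxx ✓), payload 011000.
Byte 4: 0x93 = 10010011 (10xxxxxx ✓), payload 010011.
Concatenate: 000011111011000010011 = 0x1F613 (21 bits → U+1F613).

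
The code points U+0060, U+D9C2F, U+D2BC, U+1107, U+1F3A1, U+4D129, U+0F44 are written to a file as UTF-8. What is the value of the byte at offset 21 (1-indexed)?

1-indexed offset 21 is 0-indexed offset 20.
U+0060 → 1-byte form 60 at offsets 0–0.
U+D9C2F → 4-byte form F3 99 B0 AF at offsets 1–4.
U+D2BC → 3-byte form ED 8A BC at offsets 5–7.
U+1107 → 3-byte form E1 84 87 at offsets 8–10.
U+1F3A1 → 4-byte form F0 9F 8E A1 at offsets 11–14.
U+4D129 → 4-byte form F1 8D 84 A9 at offsets 15–18.
U+0F44 → 3-byte form E0 BD 84 at offsets 19–21.
Offset 20 falls in char 7's range; it's byte 2 of E0 BD 84 = 0xBD.

0xBD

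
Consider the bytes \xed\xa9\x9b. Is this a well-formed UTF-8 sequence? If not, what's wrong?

invalid (encodes a surrogate (U+D800–U+DFFF))

Structurally a 3-byte sequence; payload = 0xDA5B.
But 0xDA5B is in U+D800–U+DFFF, the surrogate range. Surrogates are not Unicode scalar values and are forbidden in UTF-8.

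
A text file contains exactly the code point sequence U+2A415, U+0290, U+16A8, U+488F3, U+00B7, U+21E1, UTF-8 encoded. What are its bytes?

U+2A415: 4-byte form → F0 AA 90 95.
U+0290: 2-byte form → CA 90.
U+16A8: 3-byte form → E1 9A A8.
U+488F3: 4-byte form → F1 88 A3 B3.
U+00B7: 2-byte form → C2 B7.
U+21E1: 3-byte form → E2 87 A1.
Concatenated (18 bytes): F0 AA 90 95 CA 90 E1 9A A8 F1 88 A3 B3 C2 B7 E2 87 A1.

F0 AA 90 95 CA 90 E1 9A A8 F1 88 A3 B3 C2 B7 E2 87 A1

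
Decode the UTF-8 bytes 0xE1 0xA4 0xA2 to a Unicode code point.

U+1922

Leading byte 0xE1 = 11100001 matches 1110xxxx → 3-byte sequence.
Byte 1: 0xE1 = 11100001, payload 0001 (4 bits).
Byte 2: 0xA4 = 10100100 (10xxxxxx ✓), payload 100100.
Byte 3: 0xA2 = 10100010 (10xxxxxx ✓), payload 100010.
Concatenate: 0001100100100010 = 0x1922 (16 bits → U+1922).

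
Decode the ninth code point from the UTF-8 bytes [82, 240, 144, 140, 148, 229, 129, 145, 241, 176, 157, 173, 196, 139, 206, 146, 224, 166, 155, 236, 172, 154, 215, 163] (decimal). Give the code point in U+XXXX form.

Offset 0: leading byte 0x52 = 01010010 → 1-byte char #1 = 52.
Offset 1: leading byte 0xF0 = 11110000 → 4-byte char #2 = F0 90 8C 94.
Offset 5: leading byte 0xE5 = 11100101 → 3-byte char #3 = E5 81 91.
Offset 8: leading byte 0xF1 = 11110001 → 4-byte char #4 = F1 B0 9D AD.
Offset 12: leading byte 0xC4 = 11000100 → 2-byte char #5 = C4 8B.
Offset 14: leading byte 0xCE = 11001110 → 2-byte char #6 = CE 92.
Offset 16: leading byte 0xE0 = 11100000 → 3-byte char #7 = E0 A6 9B.
Offset 19: leading byte 0xEC = 11101100 → 3-byte char #8 = EC AC 9A.
Offset 22: leading byte 0xD7 = 11010111 → 2-byte char #9 = D7 A3.
Leading byte 0xD7 = 11010111 matches 110xxxxx → 2-byte sequence.
Byte 1: 0xD7 = 11010111, payload 10111 (5 bits).
Byte 2: 0xA3 = 10100011 (10xxxxxx ✓), payload 100011.
Concatenate: 10111100011 = 0x5E3 (11 bits → U+05E3).

U+05E3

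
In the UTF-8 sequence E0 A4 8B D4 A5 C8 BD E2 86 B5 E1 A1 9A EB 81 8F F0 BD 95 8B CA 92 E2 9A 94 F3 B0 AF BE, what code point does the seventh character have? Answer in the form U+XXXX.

Offset 0: leading byte 0xE0 = 11100000 → 3-byte char #1 = E0 A4 8B.
Offset 3: leading byte 0xD4 = 11010100 → 2-byte char #2 = D4 A5.
Offset 5: leading byte 0xC8 = 11001000 → 2-byte char #3 = C8 BD.
Offset 7: leading byte 0xE2 = 11100010 → 3-byte char #4 = E2 86 B5.
Offset 10: leading byte 0xE1 = 11100001 → 3-byte char #5 = E1 A1 9A.
Offset 13: leading byte 0xEB = 11101011 → 3-byte char #6 = EB 81 8F.
Offset 16: leading byte 0xF0 = 11110000 → 4-byte char #7 = F0 BD 95 8B.
Leading byte 0xF0 = 11110000 matches 11110xxx → 4-byte sequence.
Byte 1: 0xF0 = 11110000, payload 000 (3 bits).
Byte 2: 0xBD = 10111101 (10xxxxxx ✓), payload 111101.
Byte 3: 0x95 = 10010101 (10xxxxxx ✓), payload 010101.
Byte 4: 0x8B = 10001011 (10xxxxxx ✓), payload 001011.
Concatenate: 000111101010101001011 = 0x3D54B (21 bits → U+3D54B).

U+3D54B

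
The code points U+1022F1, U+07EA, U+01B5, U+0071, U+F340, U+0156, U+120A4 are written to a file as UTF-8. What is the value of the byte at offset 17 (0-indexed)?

U+1022F1 → 4-byte form F4 82 8B B1 at offsets 0–3.
U+07EA → 2-byte form DF AA at offsets 4–5.
U+01B5 → 2-byte form C6 B5 at offsets 6–7.
U+0071 → 1-byte form 71 at offsets 8–8.
U+F340 → 3-byte form EF 8D 80 at offsets 9–11.
U+0156 → 2-byte form C5 96 at offsets 12–13.
U+120A4 → 4-byte form F0 92 82 A4 at offsets 14–17.
Offset 17 falls in char 7's range; it's byte 4 of F0 92 82 A4 = 0xA4.

0xA4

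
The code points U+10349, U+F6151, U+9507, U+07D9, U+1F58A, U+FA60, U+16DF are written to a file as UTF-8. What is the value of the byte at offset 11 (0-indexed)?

U+10349 → 4-byte form F0 90 8D 89 at offsets 0–3.
U+F6151 → 4-byte form F3 B6 85 91 at offsets 4–7.
U+9507 → 3-byte form E9 94 87 at offsets 8–10.
U+07D9 → 2-byte form DF 99 at offsets 11–12.
Offset 11 falls in char 4's range; it's byte 1 of DF 99 = 0xDF.

0xDF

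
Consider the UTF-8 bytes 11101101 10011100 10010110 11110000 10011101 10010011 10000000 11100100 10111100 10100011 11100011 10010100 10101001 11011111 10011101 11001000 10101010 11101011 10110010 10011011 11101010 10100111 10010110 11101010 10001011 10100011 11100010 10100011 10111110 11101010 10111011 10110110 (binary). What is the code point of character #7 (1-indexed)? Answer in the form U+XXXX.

Offset 0: leading byte 0xED = 11101101 → 3-byte char #1 = ED 9C 96.
Offset 3: leading byte 0xF0 = 11110000 → 4-byte char #2 = F0 9D 93 80.
Offset 7: leading byte 0xE4 = 11100100 → 3-byte char #3 = E4 BC A3.
Offset 10: leading byte 0xE3 = 11100011 → 3-byte char #4 = E3 94 A9.
Offset 13: leading byte 0xDF = 11011111 → 2-byte char #5 = DF 9D.
Offset 15: leading byte 0xC8 = 11001000 → 2-byte char #6 = C8 AA.
Offset 17: leading byte 0xEB = 11101011 → 3-byte char #7 = EB B2 9B.
Leading byte 0xEB = 11101011 matches 1110xxxx → 3-byte sequence.
Byte 1: 0xEB = 11101011, payload 1011 (4 bits).
Byte 2: 0xB2 = 10110010 (10xxxxxx ✓), payload 110010.
Byte 3: 0x9B = 10011011 (10xxxxxx ✓), payload 011011.
Concatenate: 1011110010011011 = 0xBC9B (16 bits → U+BC9B).

U+BC9B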